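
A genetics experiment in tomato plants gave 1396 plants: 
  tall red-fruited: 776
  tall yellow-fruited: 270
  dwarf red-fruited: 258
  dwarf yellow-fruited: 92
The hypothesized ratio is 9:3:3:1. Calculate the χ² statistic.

Under the 9:3:3:1 hypothesis (Σ ratio = 16, N = 1396):
  tall red-fruited: 1396 × 9/16 = 785.25
  tall yellow-fruited: 1396 × 3/16 = 261.75
  dwarf red-fruited: 1396 × 3/16 = 261.75
  dwarf yellow-fruited: 1396 × 1/16 = 87.25
χ² = Σ (O − E)² / E
  tall red-fruited: (776 − 785.25)² / 785.25 = 0.1090
  tall yellow-fruited: (270 − 261.75)² / 261.75 = 0.2600
  dwarf red-fruited: (258 − 261.75)² / 261.75 = 0.0537
  dwarf yellow-fruited: (92 − 87.25)² / 87.25 = 0.2586
χ² = 0.1090 + 0.2600 + 0.0537 + 0.2586 = 0.6813 ≈ 0.681

0.681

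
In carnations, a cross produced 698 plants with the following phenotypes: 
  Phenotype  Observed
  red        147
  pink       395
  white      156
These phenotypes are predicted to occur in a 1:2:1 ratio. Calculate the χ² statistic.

Expected counts for N = 698 under a 1:2:1 ratio (total parts = 4):
  red: 698 × 1/4 = 174.5
  pink: 698 × 2/4 = 349
  white: 698 × 1/4 = 174.5
χ² = Σ (O − E)² / E
  red: (147 − 174.5)² / 174.5 = 4.3338
  pink: (395 − 349)² / 349 = 6.0630
  white: (156 − 174.5)² / 174.5 = 1.9613
χ² = 4.3338 + 6.0630 + 1.9613 = 12.3581 ≈ 12.358

12.358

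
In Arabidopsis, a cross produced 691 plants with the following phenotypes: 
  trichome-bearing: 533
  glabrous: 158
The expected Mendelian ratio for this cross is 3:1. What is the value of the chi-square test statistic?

Expected counts for N = 691 under a 3:1 ratio (total parts = 4):
  trichome-bearing: 691 × 3/4 = 518.25
  glabrous: 691 × 1/4 = 172.75
χ² = Σ (O − E)² / E
  trichome-bearing: (533 − 518.25)² / 518.25 = 0.4198
  glabrous: (158 − 172.75)² / 172.75 = 1.2594
χ² = 0.4198 + 1.2594 = 1.6792 ≈ 1.679

1.679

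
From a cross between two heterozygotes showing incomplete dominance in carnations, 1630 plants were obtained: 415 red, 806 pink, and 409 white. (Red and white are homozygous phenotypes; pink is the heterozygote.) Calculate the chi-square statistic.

0.243

With incomplete dominance, a heterozygote × heterozygote cross gives a 1:2:1 phenotypic ratio.
Expected counts for N = 1630 under a 1:2:1 ratio (total parts = 4):
  red: 1630 × 1/4 = 407.5
  pink: 1630 × 2/4 = 815
  white: 1630 × 1/4 = 407.5
χ² = Σ (O − E)² / E
  red: (415 − 407.5)² / 407.5 = 0.1380
  pink: (806 − 815)² / 815 = 0.0994
  white: (409 − 407.5)² / 407.5 = 0.0055
χ² = 0.1380 + 0.0994 + 0.0055 = 0.2429 ≈ 0.243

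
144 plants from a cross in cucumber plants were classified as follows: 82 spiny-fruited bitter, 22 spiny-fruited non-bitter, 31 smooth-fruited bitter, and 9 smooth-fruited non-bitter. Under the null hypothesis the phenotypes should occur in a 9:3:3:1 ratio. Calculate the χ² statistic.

The 9:3:3:1 ratio has 16 parts, so with N = 144 the expected counts are:
  spiny-fruited bitter: 144 × 9/16 = 81
  spiny-fruited non-bitter: 144 × 3/16 = 27
  smooth-fruited bitter: 144 × 3/16 = 27
  smooth-fruited non-bitter: 144 × 1/16 = 9
χ² = Σ (O − E)² / E
  spiny-fruited bitter: (82 − 81)² / 81 = 0.0123
  spiny-fruited non-bitter: (22 − 27)² / 27 = 0.9259
  smooth-fruited bitter: (31 − 27)² / 27 = 0.5926
  smooth-fruited non-bitter: (9 − 9)² / 9 = 0.0000
χ² = 0.0123 + 0.9259 + 0.5926 + 0.0000 = 1.5308 ≈ 1.531

1.531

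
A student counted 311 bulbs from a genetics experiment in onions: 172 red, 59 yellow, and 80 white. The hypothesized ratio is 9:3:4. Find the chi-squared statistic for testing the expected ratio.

0.123

Expected counts for N = 311 under a 9:3:4 ratio (total parts = 16):
  red: 311 × 9/16 = 174.9375
  yellow: 311 × 3/16 = 58.3125
  white: 311 × 4/16 = 77.75
χ² = Σ (O − E)² / E
  red: (172 − 174.9375)² / 174.9375 = 0.0493
  yellow: (59 − 58.3125)² / 58.3125 = 0.0081
  white: (80 − 77.75)² / 77.75 = 0.0651
χ² = 0.0493 + 0.0081 + 0.0651 = 0.1225 ≈ 0.123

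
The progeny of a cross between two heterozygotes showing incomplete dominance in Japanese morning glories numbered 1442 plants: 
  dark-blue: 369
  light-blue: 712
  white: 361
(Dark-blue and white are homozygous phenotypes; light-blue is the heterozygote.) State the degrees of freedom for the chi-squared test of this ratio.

2

With incomplete dominance, a heterozygote × heterozygote cross gives a 1:2:1 phenotypic ratio.
A goodness-of-fit test with 3 phenotype classes has df = 3 − 1 = 2.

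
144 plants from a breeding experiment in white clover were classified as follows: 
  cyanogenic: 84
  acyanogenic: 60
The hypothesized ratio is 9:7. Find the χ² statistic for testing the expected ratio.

0.254

Total ratio parts = 16. Expected numbers out of 144:
  cyanogenic: 144 × 9/16 = 81
  acyanogenic: 144 × 7/16 = 63
χ² = Σ (O − E)² / E
  cyanogenic: (84 − 81)² / 81 = 0.1111
  acyanogenic: (60 − 63)² / 63 = 0.1429
χ² = 0.1111 + 0.1429 = 0.254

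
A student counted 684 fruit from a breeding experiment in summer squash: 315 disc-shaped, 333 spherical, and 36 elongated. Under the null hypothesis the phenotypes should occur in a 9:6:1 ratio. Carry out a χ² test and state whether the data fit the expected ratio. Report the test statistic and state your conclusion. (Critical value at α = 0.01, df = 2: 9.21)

The 9:6:1 ratio has 16 parts, so with N = 684 the expected counts are:
  disc-shaped: 684 × 9/16 = 384.75
  spherical: 684 × 6/16 = 256.5
  elongated: 684 × 1/16 = 42.75
χ² = Σ (O − E)² / E
  disc-shaped: (315 − 384.75)² / 384.75 = 12.6447
  spherical: (333 − 256.5)² / 256.5 = 22.8158
  elongated: (36 − 42.75)² / 42.75 = 1.0658
χ² = 12.6447 + 22.8158 + 1.0658 = 36.5263 ≈ 36.526
Degrees of freedom = 3 − 1 = 2; critical value at α = 0.01 is 9.21.
Since 36.526 > 9.21, we reject the null hypothesis — the data do not fit the 9:6:1 ratio.

36.526; not consistent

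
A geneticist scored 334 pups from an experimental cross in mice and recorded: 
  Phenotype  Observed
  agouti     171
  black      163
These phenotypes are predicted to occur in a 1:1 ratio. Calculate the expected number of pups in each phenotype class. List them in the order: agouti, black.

167, 167

Total ratio parts = 2. Expected numbers out of 334:
  agouti: 334 × 1/2 = 167
  black: 334 × 1/2 = 167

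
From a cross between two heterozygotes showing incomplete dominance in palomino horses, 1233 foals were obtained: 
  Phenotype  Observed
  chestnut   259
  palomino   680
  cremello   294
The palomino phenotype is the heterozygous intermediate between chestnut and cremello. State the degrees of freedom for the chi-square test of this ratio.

2

With incomplete dominance, a heterozygote × heterozygote cross gives a 1:2:1 phenotypic ratio.
A goodness-of-fit test with 3 phenotype classes has df = 3 − 1 = 2.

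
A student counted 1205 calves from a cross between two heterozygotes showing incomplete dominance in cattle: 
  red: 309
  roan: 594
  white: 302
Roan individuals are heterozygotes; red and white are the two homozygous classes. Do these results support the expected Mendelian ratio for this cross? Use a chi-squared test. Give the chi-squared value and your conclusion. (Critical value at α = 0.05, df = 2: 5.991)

With incomplete dominance, a heterozygote × heterozygote cross gives a 1:2:1 phenotypic ratio.
Total ratio parts = 4. Expected numbers out of 1205:
  red: 1205 × 1/4 = 301.25
  roan: 1205 × 2/4 = 602.5
  white: 1205 × 1/4 = 301.25
χ² = Σ (O − E)² / E
  red: (309 − 301.25)² / 301.25 = 0.1994
  roan: (594 − 602.5)² / 602.5 = 0.1199
  white: (302 − 301.25)² / 301.25 = 0.0019
χ² = 0.1994 + 0.1199 + 0.0019 = 0.3212 ≈ 0.321
Degrees of freedom = 3 − 1 = 2; critical value at α = 0.05 is 5.991.
Since 0.321 < 5.991, we fail to reject the null hypothesis — the data are consistent with the 1:2:1 ratio.

0.321; consistent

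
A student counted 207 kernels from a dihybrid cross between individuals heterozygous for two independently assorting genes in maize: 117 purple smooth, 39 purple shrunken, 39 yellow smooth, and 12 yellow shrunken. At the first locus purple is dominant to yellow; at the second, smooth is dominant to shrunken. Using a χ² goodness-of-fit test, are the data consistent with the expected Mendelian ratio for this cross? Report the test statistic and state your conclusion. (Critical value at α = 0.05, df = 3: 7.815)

A dihybrid F₂ with independent assortment and complete dominance at both loci gives a 9:3:3:1 phenotypic ratio.
Expected counts for N = 207 under a 9:3:3:1 ratio (total parts = 16):
  purple smooth: 207 × 9/16 = 116.4375
  purple shrunken: 207 × 3/16 = 38.8125
  yellow smooth: 207 × 3/16 = 38.8125
  yellow shrunken: 207 × 1/16 = 12.9375
χ² = Σ (O − E)² / E
  purple smooth: (117 − 116.4375)² / 116.4375 = 0.0027
  purple shrunken: (39 − 38.8125)² / 38.8125 = 0.0009
  yellow smooth: (39 − 38.8125)² / 38.8125 = 0.0009
  yellow shrunken: (12 − 12.9375)² / 12.9375 = 0.0679
χ² = 0.0027 + 0.0009 + 0.0009 + 0.0679 = 0.0724 ≈ 0.072
Degrees of freedom = 4 − 1 = 3; critical value at α = 0.05 is 7.815.
Since 0.072 < 7.815, we fail to reject the null hypothesis — the data are consistent with the 9:3:3:1 ratio.

0.072; consistent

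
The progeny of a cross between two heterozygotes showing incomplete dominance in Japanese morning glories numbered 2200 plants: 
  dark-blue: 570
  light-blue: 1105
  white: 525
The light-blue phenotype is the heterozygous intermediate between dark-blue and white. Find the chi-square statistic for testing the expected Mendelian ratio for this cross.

With incomplete dominance, a heterozygote × heterozygote cross gives a 1:2:1 phenotypic ratio.
The 1:2:1 ratio has 4 parts, so with N = 2200 the expected counts are:
  dark-blue: 2200 × 1/4 = 550
  light-blue: 2200 × 2/4 = 1100
  white: 2200 × 1/4 = 550
χ² = Σ (O − E)² / E
  dark-blue: (570 − 550)² / 550 = 0.7273
  light-blue: (1105 − 1100)² / 1100 = 0.0227
  white: (525 − 550)² / 550 = 1.1364
χ² = 0.7273 + 0.0227 + 1.1364 = 1.8864 ≈ 1.886

1.886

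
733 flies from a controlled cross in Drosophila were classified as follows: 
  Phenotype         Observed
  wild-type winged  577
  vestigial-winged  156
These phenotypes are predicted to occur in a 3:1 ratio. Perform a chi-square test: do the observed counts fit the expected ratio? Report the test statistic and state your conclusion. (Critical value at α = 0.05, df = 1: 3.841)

Total ratio parts = 4. Expected numbers out of 733:
  wild-type winged: 733 × 3/4 = 549.75
  vestigial-winged: 733 × 1/4 = 183.25
χ² = Σ (O − E)² / E
  wild-type winged: (577 − 549.75)² / 549.75 = 1.3507
  vestigial-winged: (156 − 183.25)² / 183.25 = 4.0522
χ² = 1.3507 + 4.0522 = 5.4029 ≈ 5.403
Degrees of freedom = 2 − 1 = 1; critical value at α = 0.05 is 3.841.
Since 5.403 > 3.841, we reject the null hypothesis — the data do not fit the 3:1 ratio.

5.403; not consistent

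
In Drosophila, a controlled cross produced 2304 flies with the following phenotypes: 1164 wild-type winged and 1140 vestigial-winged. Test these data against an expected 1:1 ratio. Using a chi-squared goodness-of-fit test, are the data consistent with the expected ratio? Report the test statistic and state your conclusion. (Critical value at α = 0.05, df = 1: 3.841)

0.250; consistent

Under the 1:1 hypothesis (Σ ratio = 2, N = 2304):
  wild-type winged: 2304 × 1/2 = 1152
  vestigial-winged: 2304 × 1/2 = 1152
χ² = Σ (O − E)² / E
  wild-type winged: (1164 − 1152)² / 1152 = 0.1250
  vestigial-winged: (1140 − 1152)² / 1152 = 0.1250
χ² = 0.1250 + 0.1250 = 0.250
Degrees of freedom = 2 − 1 = 1; critical value at α = 0.05 is 3.841.
Since 0.250 < 3.841, we fail to reject the null hypothesis — the data are consistent with the 1:1 ratio.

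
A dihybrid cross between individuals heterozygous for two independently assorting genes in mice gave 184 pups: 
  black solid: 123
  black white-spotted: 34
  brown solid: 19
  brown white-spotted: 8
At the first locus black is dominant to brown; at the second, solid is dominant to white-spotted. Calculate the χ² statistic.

A dihybrid F₂ with independent assortment and complete dominance at both loci gives a 9:3:3:1 phenotypic ratio.
Total ratio parts = 16. Expected numbers out of 184:
  black solid: 184 × 9/16 = 103.5
  black white-spotted: 184 × 3/16 = 34.5
  brown solid: 184 × 3/16 = 34.5
  brown white-spotted: 184 × 1/16 = 11.5
χ² = Σ (O − E)² / E
  black solid: (123 − 103.5)² / 103.5 = 3.6739
  black white-spotted: (34 − 34.5)² / 34.5 = 0.0072
  brown solid: (19 − 34.5)² / 34.5 = 6.9638
  brown white-spotted: (8 − 11.5)² / 11.5 = 1.0652
χ² = 3.6739 + 0.0072 + 6.9638 + 1.0652 = 11.7101 ≈ 11.710

11.710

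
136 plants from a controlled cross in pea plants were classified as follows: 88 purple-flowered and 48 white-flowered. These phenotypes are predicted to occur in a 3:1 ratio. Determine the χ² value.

Under the 3:1 hypothesis (Σ ratio = 4, N = 136):
  purple-flowered: 136 × 3/4 = 102
  white-flowered: 136 × 1/4 = 34
χ² = Σ (O − E)² / E
  purple-flowered: (88 − 102)² / 102 = 1.9216
  white-flowered: (48 − 34)² / 34 = 5.7647
χ² = 1.9216 + 5.7647 = 7.6863 ≈ 7.686

7.686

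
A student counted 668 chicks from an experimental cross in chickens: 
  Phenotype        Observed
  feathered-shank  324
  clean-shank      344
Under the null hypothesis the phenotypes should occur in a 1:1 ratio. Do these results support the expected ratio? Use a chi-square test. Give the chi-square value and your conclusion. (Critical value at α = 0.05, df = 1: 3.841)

Total ratio parts = 2. Expected numbers out of 668:
  feathered-shank: 668 × 1/2 = 334
  clean-shank: 668 × 1/2 = 334
χ² = Σ (O − E)² / E
  feathered-shank: (324 − 334)² / 334 = 0.2994
  clean-shank: (344 − 334)² / 334 = 0.2994
χ² = 0.2994 + 0.2994 = 0.5988 ≈ 0.599
Degrees of freedom = 2 − 1 = 1; critical value at α = 0.05 is 3.841.
Since 0.599 < 3.841, we fail to reject the null hypothesis — the data are consistent with the 1:1 ratio.

0.599; consistent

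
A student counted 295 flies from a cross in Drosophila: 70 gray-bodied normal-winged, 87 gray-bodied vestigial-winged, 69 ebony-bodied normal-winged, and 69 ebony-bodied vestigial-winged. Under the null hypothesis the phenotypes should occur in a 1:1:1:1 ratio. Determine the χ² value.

3.183

Expected counts for N = 295 under a 1:1:1:1 ratio (total parts = 4):
  gray-bodied normal-winged: 295 × 1/4 = 73.75
  gray-bodied vestigial-winged: 295 × 1/4 = 73.75
  ebony-bodied normal-winged: 295 × 1/4 = 73.75
  ebony-bodied vestigial-winged: 295 × 1/4 = 73.75
χ² = Σ (O − E)² / E
  gray-bodied normal-winged: (70 − 73.75)² / 73.75 = 0.1907
  gray-bodied vestigial-winged: (87 − 73.75)² / 73.75 = 2.3805
  ebony-bodied normal-winged: (69 − 73.75)² / 73.75 = 0.3059
  ebony-bodied vestigial-winged: (69 − 73.75)² / 73.75 = 0.3059
χ² = 0.1907 + 2.3805 + 0.3059 + 0.3059 = 3.183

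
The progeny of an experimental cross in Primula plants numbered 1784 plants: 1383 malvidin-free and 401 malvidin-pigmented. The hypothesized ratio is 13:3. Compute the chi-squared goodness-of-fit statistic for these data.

Under the 13:3 hypothesis (Σ ratio = 16, N = 1784):
  malvidin-free: 1784 × 13/16 = 1449.5
  malvidin-pigmented: 1784 × 3/16 = 334.5
χ² = Σ (O − E)² / E
  malvidin-free: (1383 − 1449.5)² / 1449.5 = 3.0509
  malvidin-pigmented: (401 − 334.5)² / 334.5 = 13.2205
χ² = 3.0509 + 13.2205 = 16.2714 ≈ 16.271

16.271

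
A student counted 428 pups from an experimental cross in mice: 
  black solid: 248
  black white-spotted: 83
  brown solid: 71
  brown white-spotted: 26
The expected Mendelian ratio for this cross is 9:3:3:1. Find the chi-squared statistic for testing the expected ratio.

1.400

Under the 9:3:3:1 hypothesis (Σ ratio = 16, N = 428):
  black solid: 428 × 9/16 = 240.75
  black white-spotted: 428 × 3/16 = 80.25
  brown solid: 428 × 3/16 = 80.25
  brown white-spotted: 428 × 1/16 = 26.75
χ² = Σ (O − E)² / E
  black solid: (248 − 240.75)² / 240.75 = 0.2183
  black white-spotted: (83 − 80.25)² / 80.25 = 0.0942
  brown solid: (71 − 80.25)² / 80.25 = 1.0662
  brown white-spotted: (26 − 26.75)² / 26.75 = 0.0210
χ² = 0.2183 + 0.0942 + 1.0662 + 0.0210 = 1.3997 ≈ 1.400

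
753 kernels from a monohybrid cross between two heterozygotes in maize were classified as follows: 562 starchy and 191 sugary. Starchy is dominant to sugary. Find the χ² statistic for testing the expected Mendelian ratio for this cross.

For a monohybrid cross between heterozygotes with complete dominance, the expected phenotypic ratio is 3:1.
Total ratio parts = 4. Expected numbers out of 753:
  starchy: 753 × 3/4 = 564.75
  sugary: 753 × 1/4 = 188.25
χ² = Σ (O − E)² / E
  starchy: (562 − 564.75)² / 564.75 = 0.0134
  sugary: (191 − 188.25)² / 188.25 = 0.0402
χ² = 0.0134 + 0.0402 = 0.0536 ≈ 0.054

0.054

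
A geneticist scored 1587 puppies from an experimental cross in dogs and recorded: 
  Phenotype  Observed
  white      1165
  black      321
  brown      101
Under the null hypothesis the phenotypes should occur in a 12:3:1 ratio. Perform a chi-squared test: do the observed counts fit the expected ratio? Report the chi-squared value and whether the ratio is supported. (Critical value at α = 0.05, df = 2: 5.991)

Total ratio parts = 16. Expected numbers out of 1587:
  white: 1587 × 12/16 = 1190.25
  black: 1587 × 3/16 = 297.5625
  brown: 1587 × 1/16 = 99.1875
χ² = Σ (O − E)² / E
  white: (1165 − 1190.25)² / 1190.25 = 0.5357
  black: (321 − 297.5625)² / 297.5625 = 1.8461
  brown: (101 − 99.1875)² / 99.1875 = 0.0331
χ² = 0.5357 + 1.8461 + 0.0331 = 2.4149 ≈ 2.415
Degrees of freedom = 3 − 1 = 2; critical value at α = 0.05 is 5.991.
Since 2.415 < 5.991, we fail to reject the null hypothesis — the data are consistent with the 12:3:1 ratio.

2.415; consistent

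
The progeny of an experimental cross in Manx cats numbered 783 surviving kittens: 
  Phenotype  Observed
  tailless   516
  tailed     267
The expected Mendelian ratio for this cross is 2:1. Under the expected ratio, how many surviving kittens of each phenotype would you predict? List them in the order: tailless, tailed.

522, 261

Expected counts for N = 783 under a 2:1 ratio (total parts = 3):
  tailless: 783 × 2/3 = 522
  tailed: 783 × 1/3 = 261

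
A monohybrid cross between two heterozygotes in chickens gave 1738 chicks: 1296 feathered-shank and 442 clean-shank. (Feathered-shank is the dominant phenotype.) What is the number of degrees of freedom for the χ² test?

1

For a monohybrid cross between heterozygotes with complete dominance, the expected phenotypic ratio is 3:1.
A goodness-of-fit test with 2 phenotype classes has df = 2 − 1 = 1.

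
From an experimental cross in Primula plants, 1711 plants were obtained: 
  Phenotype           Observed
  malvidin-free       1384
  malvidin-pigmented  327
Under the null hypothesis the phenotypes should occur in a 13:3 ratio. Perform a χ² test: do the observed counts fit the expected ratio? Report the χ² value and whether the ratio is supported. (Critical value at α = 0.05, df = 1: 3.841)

The 13:3 ratio has 16 parts, so with N = 1711 the expected counts are:
  malvidin-free: 1711 × 13/16 = 1390.1875
  malvidin-pigmented: 1711 × 3/16 = 320.8125
χ² = Σ (O − E)² / E
  malvidin-free: (1384 − 1390.1875)² / 1390.1875 = 0.0275
  malvidin-pigmented: (327 − 320.8125)² / 320.8125 = 0.1193
χ² = 0.0275 + 0.1193 = 0.1468 ≈ 0.147
Degrees of freedom = 2 − 1 = 1; critical value at α = 0.05 is 3.841.
Since 0.147 < 3.841, we fail to reject the null hypothesis — the data are consistent with the 13:3 ratio.

0.147; consistent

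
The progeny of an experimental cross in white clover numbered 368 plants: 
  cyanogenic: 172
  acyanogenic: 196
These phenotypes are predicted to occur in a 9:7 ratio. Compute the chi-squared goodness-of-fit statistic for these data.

The 9:7 ratio has 16 parts, so with N = 368 the expected counts are:
  cyanogenic: 368 × 9/16 = 207
  acyanogenic: 368 × 7/16 = 161
χ² = Σ (O − E)² / E
  cyanogenic: (172 − 207)² / 207 = 5.9179
  acyanogenic: (196 − 161)² / 161 = 7.6087
χ² = 5.9179 + 7.6087 = 13.5266 ≈ 13.527

13.527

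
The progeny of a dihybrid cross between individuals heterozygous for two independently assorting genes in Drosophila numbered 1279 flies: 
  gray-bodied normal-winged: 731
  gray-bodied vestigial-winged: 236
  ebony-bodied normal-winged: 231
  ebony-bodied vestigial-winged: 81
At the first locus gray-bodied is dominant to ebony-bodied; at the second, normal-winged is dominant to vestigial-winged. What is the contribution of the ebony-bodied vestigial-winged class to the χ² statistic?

0.014

A dihybrid F₂ with independent assortment and complete dominance at both loci gives a 9:3:3:1 phenotypic ratio.
The 9:3:3:1 ratio has 16 parts, so with N = 1279 the expected counts are:
  gray-bodied normal-winged: 1279 × 9/16 = 719.4375
  gray-bodied vestigial-winged: 1279 × 3/16 = 239.8125
  ebony-bodied normal-winged: 1279 × 3/16 = 239.8125
  ebony-bodied vestigial-winged: 1279 × 1/16 = 79.9375
Contribution of ebony-bodied vestigial-winged: (81 − 79.9375)² / 79.9375 = 0.0141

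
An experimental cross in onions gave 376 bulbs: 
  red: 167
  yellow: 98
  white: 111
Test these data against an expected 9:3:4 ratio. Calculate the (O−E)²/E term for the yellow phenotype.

10.727

Under the 9:3:4 hypothesis (Σ ratio = 16, N = 376):
  red: 376 × 9/16 = 211.5
  yellow: 376 × 3/16 = 70.5
  white: 376 × 4/16 = 94
Contribution of yellow: (98 − 70.5)² / 70.5 = 10.7270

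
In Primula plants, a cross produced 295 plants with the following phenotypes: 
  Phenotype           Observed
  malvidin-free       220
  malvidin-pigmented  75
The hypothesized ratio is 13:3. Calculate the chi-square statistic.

8.625

Under the 13:3 hypothesis (Σ ratio = 16, N = 295):
  malvidin-free: 295 × 13/16 = 239.6875
  malvidin-pigmented: 295 × 3/16 = 55.3125
χ² = Σ (O − E)² / E
  malvidin-free: (220 − 239.6875)² / 239.6875 = 1.6171
  malvidin-pigmented: (75 − 55.3125)² / 55.3125 = 7.0074
χ² = 1.6171 + 7.0074 = 8.6245 ≈ 8.625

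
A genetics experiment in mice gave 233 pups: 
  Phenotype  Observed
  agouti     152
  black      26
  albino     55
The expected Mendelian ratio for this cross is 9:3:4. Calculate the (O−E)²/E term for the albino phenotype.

The 9:3:4 ratio has 16 parts, so with N = 233 the expected counts are:
  agouti: 233 × 9/16 = 131.0625
  black: 233 × 3/16 = 43.6875
  albino: 233 × 4/16 = 58.25
Contribution of albino: (55 − 58.25)² / 58.25 = 0.1813

0.181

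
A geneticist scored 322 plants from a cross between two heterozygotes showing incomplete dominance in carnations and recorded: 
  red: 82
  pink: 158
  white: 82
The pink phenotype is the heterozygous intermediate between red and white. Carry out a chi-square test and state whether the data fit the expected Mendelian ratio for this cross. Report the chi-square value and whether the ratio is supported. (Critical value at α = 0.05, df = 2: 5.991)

0.112; consistent

With incomplete dominance, a heterozygote × heterozygote cross gives a 1:2:1 phenotypic ratio.
Under the 1:2:1 hypothesis (Σ ratio = 4, N = 322):
  red: 322 × 1/4 = 80.5
  pink: 322 × 2/4 = 161
  white: 322 × 1/4 = 80.5
χ² = Σ (O − E)² / E
  red: (82 − 80.5)² / 80.5 = 0.0280
  pink: (158 − 161)² / 161 = 0.0559
  white: (82 − 80.5)² / 80.5 = 0.0280
χ² = 0.0280 + 0.0559 + 0.0280 = 0.1119 ≈ 0.112
Degrees of freedom = 3 − 1 = 2; critical value at α = 0.05 is 5.991.
Since 0.112 < 5.991, we fail to reject the null hypothesis — the data are consistent with the 1:2:1 ratio.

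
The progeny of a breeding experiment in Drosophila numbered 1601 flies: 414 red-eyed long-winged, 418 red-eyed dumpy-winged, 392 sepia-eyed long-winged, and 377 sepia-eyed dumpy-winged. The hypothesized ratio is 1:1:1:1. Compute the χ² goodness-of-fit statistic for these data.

The 1:1:1:1 ratio has 4 parts, so with N = 1601 the expected counts are:
  red-eyed long-winged: 1601 × 1/4 = 400.25
  red-eyed dumpy-winged: 1601 × 1/4 = 400.25
  sepia-eyed long-winged: 1601 × 1/4 = 400.25
  sepia-eyed dumpy-winged: 1601 × 1/4 = 400.25
χ² = Σ (O − E)² / E
  red-eyed long-winged: (414 − 400.25)² / 400.25 = 0.4724
  red-eyed dumpy-winged: (418 − 400.25)² / 400.25 = 0.7872
  sepia-eyed long-winged: (392 − 400.25)² / 400.25 = 0.1700
  sepia-eyed dumpy-winged: (377 − 400.25)² / 400.25 = 1.3506
χ² = 0.4724 + 0.7872 + 0.1700 + 1.3506 = 2.7802 ≈ 2.780

2.780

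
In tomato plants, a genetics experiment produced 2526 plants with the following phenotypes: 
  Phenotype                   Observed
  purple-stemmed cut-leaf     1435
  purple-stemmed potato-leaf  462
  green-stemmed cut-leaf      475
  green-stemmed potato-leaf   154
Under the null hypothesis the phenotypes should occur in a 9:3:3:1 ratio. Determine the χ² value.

0.525

Expected counts for N = 2526 under a 9:3:3:1 ratio (total parts = 16):
  purple-stemmed cut-leaf: 2526 × 9/16 = 1420.875
  purple-stemmed potato-leaf: 2526 × 3/16 = 473.625
  green-stemmed cut-leaf: 2526 × 3/16 = 473.625
  green-stemmed potato-leaf: 2526 × 1/16 = 157.875
χ² = Σ (O − E)² / E
  purple-stemmed cut-leaf: (1435 − 1420.875)² / 1420.875 = 0.1404
  purple-stemmed potato-leaf: (462 − 473.625)² / 473.625 = 0.2853
  green-stemmed cut-leaf: (475 − 473.625)² / 473.625 = 0.0040
  green-stemmed potato-leaf: (154 − 157.875)² / 157.875 = 0.0951
χ² = 0.1404 + 0.2853 + 0.0040 + 0.0951 = 0.5248 ≈ 0.525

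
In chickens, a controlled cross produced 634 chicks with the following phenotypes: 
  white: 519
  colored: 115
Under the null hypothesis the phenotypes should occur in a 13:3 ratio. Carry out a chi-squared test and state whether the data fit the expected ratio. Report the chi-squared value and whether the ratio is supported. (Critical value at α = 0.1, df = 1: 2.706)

Expected counts for N = 634 under a 13:3 ratio (total parts = 16):
  white: 634 × 13/16 = 515.125
  colored: 634 × 3/16 = 118.875
χ² = Σ (O − E)² / E
  white: (519 − 515.125)² / 515.125 = 0.0291
  colored: (115 − 118.875)² / 118.875 = 0.1263
χ² = 0.0291 + 0.1263 = 0.1554 ≈ 0.155
Degrees of freedom = 2 − 1 = 1; critical value at α = 0.1 is 2.706.
Since 0.155 < 2.706, we fail to reject the null hypothesis — the data are consistent with the 13:3 ratio.

0.155; consistent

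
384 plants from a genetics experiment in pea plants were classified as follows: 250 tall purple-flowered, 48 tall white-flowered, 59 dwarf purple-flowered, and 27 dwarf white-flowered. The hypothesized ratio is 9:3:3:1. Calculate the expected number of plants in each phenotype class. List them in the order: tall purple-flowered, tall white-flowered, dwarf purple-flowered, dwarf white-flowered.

216, 72, 72, 24

Under the 9:3:3:1 hypothesis (Σ ratio = 16, N = 384):
  tall purple-flowered: 384 × 9/16 = 216
  tall white-flowered: 384 × 3/16 = 72
  dwarf purple-flowered: 384 × 3/16 = 72
  dwarf white-flowered: 384 × 1/16 = 24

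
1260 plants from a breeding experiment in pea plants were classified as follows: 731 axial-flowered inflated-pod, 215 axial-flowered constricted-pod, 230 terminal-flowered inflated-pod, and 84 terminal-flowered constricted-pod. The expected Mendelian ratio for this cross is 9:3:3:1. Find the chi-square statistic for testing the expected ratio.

3.125

The 9:3:3:1 ratio has 16 parts, so with N = 1260 the expected counts are:
  axial-flowered inflated-pod: 1260 × 9/16 = 708.75
  axial-flowered constricted-pod: 1260 × 3/16 = 236.25
  terminal-flowered inflated-pod: 1260 × 3/16 = 236.25
  terminal-flowered constricted-pod: 1260 × 1/16 = 78.75
χ² = Σ (O − E)² / E
  axial-flowered inflated-pod: (731 − 708.75)² / 708.75 = 0.6985
  axial-flowered constricted-pod: (215 − 236.25)² / 236.25 = 1.9114
  terminal-flowered inflated-pod: (230 − 236.25)² / 236.25 = 0.1653
  terminal-flowered constricted-pod: (84 − 78.75)² / 78.75 = 0.3500
χ² = 0.6985 + 1.9114 + 0.1653 + 0.3500 = 3.1252 ≈ 3.125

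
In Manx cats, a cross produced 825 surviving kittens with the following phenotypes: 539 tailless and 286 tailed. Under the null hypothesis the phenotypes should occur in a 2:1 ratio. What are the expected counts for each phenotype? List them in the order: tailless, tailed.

550, 275

Expected counts for N = 825 under a 2:1 ratio (total parts = 3):
  tailless: 825 × 2/3 = 550
  tailed: 825 × 1/3 = 275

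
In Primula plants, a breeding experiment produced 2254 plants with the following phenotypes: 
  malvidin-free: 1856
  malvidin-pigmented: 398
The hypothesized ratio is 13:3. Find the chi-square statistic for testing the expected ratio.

Expected counts for N = 2254 under a 13:3 ratio (total parts = 16):
  malvidin-free: 2254 × 13/16 = 1831.375
  malvidin-pigmented: 2254 × 3/16 = 422.625
χ² = Σ (O − E)² / E
  malvidin-free: (1856 − 1831.375)² / 1831.375 = 0.3311
  malvidin-pigmented: (398 − 422.625)² / 422.625 = 1.4348
χ² = 0.3311 + 1.4348 = 1.7659 ≈ 1.766

1.766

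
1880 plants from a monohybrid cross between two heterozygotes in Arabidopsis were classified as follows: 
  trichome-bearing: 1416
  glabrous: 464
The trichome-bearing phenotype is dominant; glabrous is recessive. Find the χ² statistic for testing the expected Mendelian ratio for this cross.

0.102

For a monohybrid cross between heterozygotes with complete dominance, the expected phenotypic ratio is 3:1.
Under the 3:1 hypothesis (Σ ratio = 4, N = 1880):
  trichome-bearing: 1880 × 3/4 = 1410
  glabrous: 1880 × 1/4 = 470
χ² = Σ (O − E)² / E
  trichome-bearing: (1416 − 1410)² / 1410 = 0.0255
  glabrous: (464 − 470)² / 470 = 0.0766
χ² = 0.0255 + 0.0766 = 0.1021 ≈ 0.102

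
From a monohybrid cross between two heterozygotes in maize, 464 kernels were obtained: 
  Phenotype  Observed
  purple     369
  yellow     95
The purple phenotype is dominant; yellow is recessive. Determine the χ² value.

5.069

For a monohybrid cross between heterozygotes with complete dominance, the expected phenotypic ratio is 3:1.
The 3:1 ratio has 4 parts, so with N = 464 the expected counts are:
  purple: 464 × 3/4 = 348
  yellow: 464 × 1/4 = 116
χ² = Σ (O − E)² / E
  purple: (369 − 348)² / 348 = 1.2672
  yellow: (95 − 116)² / 116 = 3.8017
χ² = 1.2672 + 3.8017 = 5.0689 ≈ 5.069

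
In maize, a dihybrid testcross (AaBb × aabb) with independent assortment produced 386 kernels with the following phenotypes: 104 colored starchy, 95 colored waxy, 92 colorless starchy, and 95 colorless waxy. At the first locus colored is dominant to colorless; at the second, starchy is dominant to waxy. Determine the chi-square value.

0.839

A dihybrid testcross with independent assortment gives a 1:1:1:1 ratio.
Under the 1:1:1:1 hypothesis (Σ ratio = 4, N = 386):
  colored starchy: 386 × 1/4 = 96.5
  colored waxy: 386 × 1/4 = 96.5
  colorless starchy: 386 × 1/4 = 96.5
  colorless waxy: 386 × 1/4 = 96.5
χ² = Σ (O − E)² / E
  colored starchy: (104 − 96.5)² / 96.5 = 0.5829
  colored waxy: (95 − 96.5)² / 96.5 = 0.0233
  colorless starchy: (92 − 96.5)² / 96.5 = 0.2098
  colorless waxy: (95 − 96.5)² / 96.5 = 0.0233
χ² = 0.5829 + 0.0233 + 0.2098 + 0.0233 = 0.8393 ≈ 0.839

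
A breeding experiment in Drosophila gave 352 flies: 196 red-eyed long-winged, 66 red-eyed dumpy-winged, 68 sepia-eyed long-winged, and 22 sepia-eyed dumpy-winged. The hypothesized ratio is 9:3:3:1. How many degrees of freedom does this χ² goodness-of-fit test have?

A goodness-of-fit test with 4 phenotype classes has df = 4 − 1 = 3.

3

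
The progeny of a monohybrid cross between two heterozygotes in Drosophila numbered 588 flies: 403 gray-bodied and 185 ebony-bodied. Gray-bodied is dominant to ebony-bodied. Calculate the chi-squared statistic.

13.098

For a monohybrid cross between heterozygotes with complete dominance, the expected phenotypic ratio is 3:1.
The 3:1 ratio has 4 parts, so with N = 588 the expected counts are:
  gray-bodied: 588 × 3/4 = 441
  ebony-bodied: 588 × 1/4 = 147
χ² = Σ (O − E)² / E
  gray-bodied: (403 − 441)² / 441 = 3.2744
  ebony-bodied: (185 − 147)² / 147 = 9.8231
χ² = 3.2744 + 9.8231 = 13.0975 ≈ 13.098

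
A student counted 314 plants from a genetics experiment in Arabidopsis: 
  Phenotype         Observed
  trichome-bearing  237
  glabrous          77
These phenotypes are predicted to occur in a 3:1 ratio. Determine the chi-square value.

0.038

Expected counts for N = 314 under a 3:1 ratio (total parts = 4):
  trichome-bearing: 314 × 3/4 = 235.5
  glabrous: 314 × 1/4 = 78.5
χ² = Σ (O − E)² / E
  trichome-bearing: (237 − 235.5)² / 235.5 = 0.0096
  glabrous: (77 − 78.5)² / 78.5 = 0.0287
χ² = 0.0096 + 0.0287 = 0.0383 ≈ 0.038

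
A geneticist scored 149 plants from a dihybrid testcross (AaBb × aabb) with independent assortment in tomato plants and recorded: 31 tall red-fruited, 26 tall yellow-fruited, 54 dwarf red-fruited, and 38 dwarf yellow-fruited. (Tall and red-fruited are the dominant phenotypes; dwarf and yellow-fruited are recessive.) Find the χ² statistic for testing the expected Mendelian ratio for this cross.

11.993

A dihybrid testcross with independent assortment gives a 1:1:1:1 ratio.
Expected counts for N = 149 under a 1:1:1:1 ratio (total parts = 4):
  tall red-fruited: 149 × 1/4 = 37.25
  tall yellow-fruited: 149 × 1/4 = 37.25
  dwarf red-fruited: 149 × 1/4 = 37.25
  dwarf yellow-fruited: 149 × 1/4 = 37.25
χ² = Σ (O − E)² / E
  tall red-fruited: (31 − 37.25)² / 37.25 = 1.0487
  tall yellow-fruited: (26 − 37.25)² / 37.25 = 3.3977
  dwarf red-fruited: (54 − 37.25)² / 37.25 = 7.5319
  dwarf yellow-fruited: (38 − 37.25)² / 37.25 = 0.0151
χ² = 1.0487 + 3.3977 + 7.5319 + 0.0151 = 11.9934 ≈ 11.993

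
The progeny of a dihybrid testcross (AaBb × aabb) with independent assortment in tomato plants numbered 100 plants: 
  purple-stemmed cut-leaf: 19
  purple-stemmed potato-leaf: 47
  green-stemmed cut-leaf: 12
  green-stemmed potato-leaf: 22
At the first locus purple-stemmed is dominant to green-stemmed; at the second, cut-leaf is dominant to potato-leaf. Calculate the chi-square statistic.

27.920

A dihybrid testcross with independent assortment gives a 1:1:1:1 ratio.
Total ratio parts = 4. Expected numbers out of 100:
  purple-stemmed cut-leaf: 100 × 1/4 = 25
  purple-stemmed potato-leaf: 100 × 1/4 = 25
  green-stemmed cut-leaf: 100 × 1/4 = 25
  green-stemmed potato-leaf: 100 × 1/4 = 25
χ² = Σ (O − E)² / E
  purple-stemmed cut-leaf: (19 − 25)² / 25 = 1.4400
  purple-stemmed potato-leaf: (47 − 25)² / 25 = 19.3600
  green-stemmed cut-leaf: (12 − 25)² / 25 = 6.7600
  green-stemmed potato-leaf: (22 − 25)² / 25 = 0.3600
χ² = 1.4400 + 19.3600 + 6.7600 + 0.3600 = 27.920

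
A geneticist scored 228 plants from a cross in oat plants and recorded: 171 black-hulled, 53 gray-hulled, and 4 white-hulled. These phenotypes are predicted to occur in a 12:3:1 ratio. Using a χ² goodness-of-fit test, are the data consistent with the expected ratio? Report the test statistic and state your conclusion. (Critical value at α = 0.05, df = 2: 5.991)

9.830; not consistent

Under the 12:3:1 hypothesis (Σ ratio = 16, N = 228):
  black-hulled: 228 × 12/16 = 171
  gray-hulled: 228 × 3/16 = 42.75
  white-hulled: 228 × 1/16 = 14.25
χ² = Σ (O − E)² / E
  black-hulled: (171 − 171)² / 171 = 0.0000
  gray-hulled: (53 − 42.75)² / 42.75 = 2.4576
  white-hulled: (4 − 14.25)² / 14.25 = 7.3728
χ² = 0.0000 + 2.4576 + 7.3728 = 9.8304 ≈ 9.830
Degrees of freedom = 3 − 1 = 2; critical value at α = 0.05 is 5.991.
Since 9.830 > 5.991, we reject the null hypothesis — the data do not fit the 12:3:1 ratio.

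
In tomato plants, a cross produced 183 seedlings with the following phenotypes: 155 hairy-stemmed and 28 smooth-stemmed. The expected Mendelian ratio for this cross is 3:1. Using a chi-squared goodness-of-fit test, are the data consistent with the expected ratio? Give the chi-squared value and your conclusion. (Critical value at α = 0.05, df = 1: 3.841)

Expected counts for N = 183 under a 3:1 ratio (total parts = 4):
  hairy-stemmed: 183 × 3/4 = 137.25
  smooth-stemmed: 183 × 1/4 = 45.75
χ² = Σ (O − E)² / E
  hairy-stemmed: (155 − 137.25)² / 137.25 = 2.2955
  smooth-stemmed: (28 − 45.75)² / 45.75 = 6.8866
χ² = 2.2955 + 6.8866 = 9.1821 ≈ 9.182
Degrees of freedom = 2 − 1 = 1; critical value at α = 0.05 is 3.841.
Since 9.182 > 3.841, we reject the null hypothesis — the data do not fit the 3:1 ratio.

9.182; not consistent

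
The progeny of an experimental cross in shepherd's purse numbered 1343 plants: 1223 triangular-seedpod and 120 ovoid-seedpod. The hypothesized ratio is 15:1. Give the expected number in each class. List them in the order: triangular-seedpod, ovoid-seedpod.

1259.0625, 83.9375

The 15:1 ratio has 16 parts, so with N = 1343 the expected counts are:
  triangular-seedpod: 1343 × 15/16 = 1259.0625
  ovoid-seedpod: 1343 × 1/16 = 83.9375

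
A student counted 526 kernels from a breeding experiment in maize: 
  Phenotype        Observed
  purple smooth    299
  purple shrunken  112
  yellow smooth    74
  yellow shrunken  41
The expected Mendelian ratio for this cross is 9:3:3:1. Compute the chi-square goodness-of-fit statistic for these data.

10.003

Total ratio parts = 16. Expected numbers out of 526:
  purple smooth: 526 × 9/16 = 295.875
  purple shrunken: 526 × 3/16 = 98.625
  yellow smooth: 526 × 3/16 = 98.625
  yellow shrunken: 526 × 1/16 = 32.875
χ² = Σ (O − E)² / E
  purple smooth: (299 − 295.875)² / 295.875 = 0.0330
  purple shrunken: (112 − 98.625)² / 98.625 = 1.8138
  yellow smooth: (74 − 98.625)² / 98.625 = 6.1484
  yellow shrunken: (41 − 32.875)² / 32.875 = 2.0081
χ² = 0.0330 + 1.8138 + 6.1484 + 2.0081 = 10.0033 ≈ 10.003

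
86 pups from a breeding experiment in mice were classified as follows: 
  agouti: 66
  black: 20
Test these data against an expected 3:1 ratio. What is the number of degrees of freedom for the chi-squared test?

1

A goodness-of-fit test with 2 phenotype classes has df = 2 − 1 = 1.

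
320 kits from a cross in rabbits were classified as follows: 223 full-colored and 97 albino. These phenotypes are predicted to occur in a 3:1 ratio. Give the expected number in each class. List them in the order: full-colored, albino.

Under the 3:1 hypothesis (Σ ratio = 4, N = 320):
  full-colored: 320 × 3/4 = 240
  albino: 320 × 1/4 = 80

240, 80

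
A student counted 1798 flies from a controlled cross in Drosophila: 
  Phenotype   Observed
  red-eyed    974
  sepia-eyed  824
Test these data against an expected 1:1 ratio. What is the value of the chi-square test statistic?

12.514

The 1:1 ratio has 2 parts, so with N = 1798 the expected counts are:
  red-eyed: 1798 × 1/2 = 899
  sepia-eyed: 1798 × 1/2 = 899
χ² = Σ (O − E)² / E
  red-eyed: (974 − 899)² / 899 = 6.2570
  sepia-eyed: (824 − 899)² / 899 = 6.2570
χ² = 6.2570 + 6.2570 = 12.514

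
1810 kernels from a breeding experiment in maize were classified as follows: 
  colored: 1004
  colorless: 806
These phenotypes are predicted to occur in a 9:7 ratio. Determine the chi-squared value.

Total ratio parts = 16. Expected numbers out of 1810:
  colored: 1810 × 9/16 = 1018.125
  colorless: 1810 × 7/16 = 791.875
χ² = Σ (O − E)² / E
  colored: (1004 − 1018.125)² / 1018.125 = 0.1960
  colorless: (806 − 791.875)² / 791.875 = 0.2520
χ² = 0.1960 + 0.2520 = 0.448

0.448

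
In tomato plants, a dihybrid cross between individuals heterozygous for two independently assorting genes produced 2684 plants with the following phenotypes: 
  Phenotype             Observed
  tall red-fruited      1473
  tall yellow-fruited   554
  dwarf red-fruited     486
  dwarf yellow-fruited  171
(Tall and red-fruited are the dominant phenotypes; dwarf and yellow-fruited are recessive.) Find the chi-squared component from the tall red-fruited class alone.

A dihybrid F₂ with independent assortment and complete dominance at both loci gives a 9:3:3:1 phenotypic ratio.
Under the 9:3:3:1 hypothesis (Σ ratio = 16, N = 2684):
  tall red-fruited: 2684 × 9/16 = 1509.75
  tall yellow-fruited: 2684 × 3/16 = 503.25
  dwarf red-fruited: 2684 × 3/16 = 503.25
  dwarf yellow-fruited: 2684 × 1/16 = 167.75
Contribution of tall red-fruited: (1473 − 1509.75)² / 1509.75 = 0.8946

0.895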